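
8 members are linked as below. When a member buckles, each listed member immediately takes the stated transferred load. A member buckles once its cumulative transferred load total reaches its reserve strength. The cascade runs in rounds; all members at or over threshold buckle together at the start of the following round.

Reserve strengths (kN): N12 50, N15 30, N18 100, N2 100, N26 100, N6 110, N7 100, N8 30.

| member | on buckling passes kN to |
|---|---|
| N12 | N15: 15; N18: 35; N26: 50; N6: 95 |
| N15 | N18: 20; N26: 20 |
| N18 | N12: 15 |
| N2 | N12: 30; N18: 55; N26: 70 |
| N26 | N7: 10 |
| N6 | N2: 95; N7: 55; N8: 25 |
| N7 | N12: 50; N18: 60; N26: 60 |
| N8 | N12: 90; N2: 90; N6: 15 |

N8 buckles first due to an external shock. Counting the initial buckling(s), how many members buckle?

5

Round 1 — N8 buckles (initial).
  N12: +90 → 90 ≥ 50
  N2: +90 → 90 < 100
  N6: +15 → 15 < 110
Round 2 — N12 buckles.
  N15: +15 → 15 < 30
  N18: +35 → 35 < 100
  N26: +50 → 50 < 100
  N6: +95 → 110 ≥ 110
Round 3 — N6 buckles.
  N2: +95 → 185 ≥ 100
  N7: +55 → 55 < 100
Round 4 — N2 buckles.
  N18: +55 → 90 < 100
  N26: +70 → 120 ≥ 100
Round 5 — N26 buckles.
  N7: +10 → 65 < 100
No further bucklings.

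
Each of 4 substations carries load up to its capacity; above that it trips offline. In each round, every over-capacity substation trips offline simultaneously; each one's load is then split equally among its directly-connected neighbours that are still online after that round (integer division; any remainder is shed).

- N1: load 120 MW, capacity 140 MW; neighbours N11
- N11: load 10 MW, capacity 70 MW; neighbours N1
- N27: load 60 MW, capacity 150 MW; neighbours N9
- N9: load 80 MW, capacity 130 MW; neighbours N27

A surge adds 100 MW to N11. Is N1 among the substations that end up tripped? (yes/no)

yes

Round 1 — N11 at 110 > 70. N11 trips offline.
  N11 sheds 110 MW to N1: 110 each.
    N1: 120+110 = 230 > 140
Round 2 — N1 trips offline.
  N1 sheds 230 MW: no online neighbours, lost.
No further trips.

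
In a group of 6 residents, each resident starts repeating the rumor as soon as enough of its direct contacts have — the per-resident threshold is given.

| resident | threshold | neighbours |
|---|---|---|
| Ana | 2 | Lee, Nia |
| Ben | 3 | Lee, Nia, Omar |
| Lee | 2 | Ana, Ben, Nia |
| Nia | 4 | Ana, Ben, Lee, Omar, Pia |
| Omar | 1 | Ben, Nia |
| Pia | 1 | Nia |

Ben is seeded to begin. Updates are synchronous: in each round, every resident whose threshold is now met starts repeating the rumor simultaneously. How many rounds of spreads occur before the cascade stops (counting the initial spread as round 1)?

2

Round 1 — Ben starts repeating the rumor (initial).
Round 2 — checking thresholds:
  Lee: 1 of 3 neighbours < 2, holds.
  Nia: 1 of 5 neighbours < 4, holds.
  Omar: 1 of 2 neighbours ≥ 1, starts repeating the rumor.
Round 3 — no new spreads; cascade stops.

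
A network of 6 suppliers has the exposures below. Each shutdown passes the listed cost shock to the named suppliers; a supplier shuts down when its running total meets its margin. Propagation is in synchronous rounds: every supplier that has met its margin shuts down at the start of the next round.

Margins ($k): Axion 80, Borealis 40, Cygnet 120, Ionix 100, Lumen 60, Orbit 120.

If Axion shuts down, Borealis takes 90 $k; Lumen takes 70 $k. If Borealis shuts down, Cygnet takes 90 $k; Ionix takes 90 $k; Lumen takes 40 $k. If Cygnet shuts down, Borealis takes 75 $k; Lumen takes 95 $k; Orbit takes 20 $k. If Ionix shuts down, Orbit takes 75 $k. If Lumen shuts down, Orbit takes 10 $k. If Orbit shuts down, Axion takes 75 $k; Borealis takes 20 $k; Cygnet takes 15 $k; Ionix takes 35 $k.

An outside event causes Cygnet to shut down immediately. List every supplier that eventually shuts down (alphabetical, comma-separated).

Round 1 — Cygnet shuts down (initial).
  Borealis: +75 → 75 ≥ 40
  Lumen: +95 → 95 ≥ 60
  Orbit: +20 → 20 < 120
Round 2 — Borealis, Lumen shut down.
  Ionix: +90 → 90 < 100
  Orbit: +10 → 30 < 120
No further shutdowns.

Borealis, Cygnet, Lumen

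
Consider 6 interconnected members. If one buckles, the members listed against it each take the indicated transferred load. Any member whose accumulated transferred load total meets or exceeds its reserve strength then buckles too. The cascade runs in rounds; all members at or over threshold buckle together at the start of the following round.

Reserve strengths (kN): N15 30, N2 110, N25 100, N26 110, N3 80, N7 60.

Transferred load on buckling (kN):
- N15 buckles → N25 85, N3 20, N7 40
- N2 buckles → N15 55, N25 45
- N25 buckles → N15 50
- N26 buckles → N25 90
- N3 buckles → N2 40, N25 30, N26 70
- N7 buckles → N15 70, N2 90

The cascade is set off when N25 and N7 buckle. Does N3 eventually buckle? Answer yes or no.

Round 1 — N25, N7 buckle (initial).
  N15: +50+70 → 120 ≥ 30
  N2: +90 → 90 < 110
Round 2 — N15 buckles.
  N3: +20 → 20 < 80
No further bucklings.

no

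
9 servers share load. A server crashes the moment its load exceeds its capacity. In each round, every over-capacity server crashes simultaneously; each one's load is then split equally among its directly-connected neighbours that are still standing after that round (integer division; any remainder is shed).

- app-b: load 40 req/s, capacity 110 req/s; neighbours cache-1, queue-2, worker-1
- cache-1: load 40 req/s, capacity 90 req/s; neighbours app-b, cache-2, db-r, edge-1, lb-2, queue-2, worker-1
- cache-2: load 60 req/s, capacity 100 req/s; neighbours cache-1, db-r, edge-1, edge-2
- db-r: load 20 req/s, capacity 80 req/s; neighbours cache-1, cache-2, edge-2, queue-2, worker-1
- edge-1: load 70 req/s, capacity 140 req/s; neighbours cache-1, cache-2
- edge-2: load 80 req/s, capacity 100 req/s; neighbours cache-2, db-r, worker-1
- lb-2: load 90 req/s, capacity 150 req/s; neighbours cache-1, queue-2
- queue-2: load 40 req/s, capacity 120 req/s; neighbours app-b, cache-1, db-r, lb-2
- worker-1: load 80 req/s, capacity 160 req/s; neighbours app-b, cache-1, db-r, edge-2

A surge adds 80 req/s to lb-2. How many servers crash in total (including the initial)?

Round 1 — lb-2 at 170 > 150. lb-2 crashes.
  lb-2 sheds 170 req/s to cache-1, queue-2: 85 each.
    cache-1: 40+85 = 125 > 90
    queue-2: 40+85 = 125 > 120
Round 2 — cache-1, queue-2 crash.
  cache-1 sheds 125 req/s to app-b, cache-2, db-r, edge-1, worker-1: 25 each.
    app-b: 40+25 = 65 ≤ 110
    cache-2: 60+25 = 85 ≤ 100
    db-r: 20+25 = 45 ≤ 80
    edge-1: 70+25 = 95 ≤ 140
    worker-1: 80+25 = 105 ≤ 160
  queue-2 sheds 125 req/s to app-b, db-r: 62 each (1 lost).
    app-b: 65+62 = 127 > 110
    db-r: 45+62 = 107 > 80
Round 3 — app-b, db-r crash.
  app-b sheds 127 req/s to worker-1: 127 each.
    worker-1: 105+127 = 232 > 160
  db-r sheds 107 req/s to cache-2, edge-2, worker-1: 35 each (2 lost).
    cache-2: 85+35 = 120 > 100
    edge-2: 80+35 = 115 > 100
    worker-1: 232+35 = 267 > 160
Round 4 — cache-2, edge-2, worker-1 crash.
  cache-2 sheds 120 req/s to edge-1: 120 each.
    edge-1: 95+120 = 215 > 140
  edge-2 sheds 115 req/s: no online neighbours, lost.
  worker-1 sheds 267 req/s: no online neighbours, lost.
Round 5 — edge-1 crashes.
  edge-1 sheds 215 req/s: no online neighbours, lost.
No further crashes.

9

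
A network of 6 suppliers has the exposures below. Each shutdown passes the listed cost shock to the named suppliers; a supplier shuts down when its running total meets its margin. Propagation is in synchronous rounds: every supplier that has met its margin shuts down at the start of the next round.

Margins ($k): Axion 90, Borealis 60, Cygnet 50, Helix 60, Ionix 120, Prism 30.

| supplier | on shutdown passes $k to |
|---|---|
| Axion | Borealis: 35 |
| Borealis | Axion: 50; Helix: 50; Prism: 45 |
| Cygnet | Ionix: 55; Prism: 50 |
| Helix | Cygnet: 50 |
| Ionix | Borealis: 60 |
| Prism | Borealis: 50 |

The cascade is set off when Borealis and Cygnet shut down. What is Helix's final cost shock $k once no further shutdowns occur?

Round 1 — Borealis, Cygnet shut down (initial).
  Axion: +50 → 50 < 90
  Helix: +50 → 50 < 60
  Ionix: +55 → 55 < 120
  Prism: +45+50 → 95 ≥ 30
Round 2 — Prism shuts down.
No further shutdowns.

50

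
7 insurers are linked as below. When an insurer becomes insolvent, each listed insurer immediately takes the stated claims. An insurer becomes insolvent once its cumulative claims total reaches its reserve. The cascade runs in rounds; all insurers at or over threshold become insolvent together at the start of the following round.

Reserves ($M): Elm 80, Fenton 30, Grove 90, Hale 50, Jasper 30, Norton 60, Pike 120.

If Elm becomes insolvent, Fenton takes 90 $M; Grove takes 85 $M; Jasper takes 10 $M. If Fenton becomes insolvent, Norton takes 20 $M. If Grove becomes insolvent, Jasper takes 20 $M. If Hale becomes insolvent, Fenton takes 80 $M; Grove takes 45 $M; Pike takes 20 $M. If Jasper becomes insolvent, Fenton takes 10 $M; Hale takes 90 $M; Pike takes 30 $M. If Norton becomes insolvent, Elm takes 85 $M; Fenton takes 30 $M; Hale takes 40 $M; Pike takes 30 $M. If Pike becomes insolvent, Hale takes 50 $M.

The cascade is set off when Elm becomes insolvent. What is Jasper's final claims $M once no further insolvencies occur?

10

Round 1 — Elm becomes insolvent (initial).
  Fenton: +90 → 90 ≥ 30
  Grove: +85 → 85 < 90
  Jasper: +10 → 10 < 30
Round 2 — Fenton becomes insolvent.
  Norton: +20 → 20 < 60
No further insolvencies.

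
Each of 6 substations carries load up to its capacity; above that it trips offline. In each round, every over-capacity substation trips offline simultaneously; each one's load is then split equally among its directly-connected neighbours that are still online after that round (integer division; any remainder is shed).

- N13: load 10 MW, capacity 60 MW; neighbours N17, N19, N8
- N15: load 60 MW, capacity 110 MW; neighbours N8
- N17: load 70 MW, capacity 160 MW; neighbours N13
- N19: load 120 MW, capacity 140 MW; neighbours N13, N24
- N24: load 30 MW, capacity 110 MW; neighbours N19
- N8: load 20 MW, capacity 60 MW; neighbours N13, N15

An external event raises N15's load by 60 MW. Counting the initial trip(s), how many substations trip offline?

Round 1 — N15 at 120 > 110. N15 trips offline.
  N15 sheds 120 MW to N8: 120 each.
    N8: 20+120 = 140 > 60
Round 2 — N8 trips offline.
  N8 sheds 140 MW to N13: 140 each.
    N13: 10+140 = 150 > 60
Round 3 — N13 trips offline.
  N13 sheds 150 MW to N17, N19: 75 each.
    N17: 70+75 = 145 ≤ 160
    N19: 120+75 = 195 > 140
Round 4 — N19 trips offline.
  N19 sheds 195 MW to N24: 195 each.
    N24: 30+195 = 225 > 110
Round 5 — N24 trips offline.
  N24 sheds 225 MW: no online neighbours, lost.
No further trips.

5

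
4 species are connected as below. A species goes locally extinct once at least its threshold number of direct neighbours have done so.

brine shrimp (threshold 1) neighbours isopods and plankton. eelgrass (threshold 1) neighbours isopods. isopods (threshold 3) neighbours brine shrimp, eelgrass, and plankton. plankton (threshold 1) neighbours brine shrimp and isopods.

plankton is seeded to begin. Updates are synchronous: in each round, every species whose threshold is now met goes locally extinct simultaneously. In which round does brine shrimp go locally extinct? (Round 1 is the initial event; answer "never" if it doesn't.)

Round 1 — plankton goes locally extinct (initial).
Round 2 — checking thresholds:
  brine shrimp: 1 of 2 neighbours ≥ 1, goes locally extinct.
  isopods: 1 of 3 neighbours < 3, holds.
Round 3 — no new extinctions; cascade stops.

2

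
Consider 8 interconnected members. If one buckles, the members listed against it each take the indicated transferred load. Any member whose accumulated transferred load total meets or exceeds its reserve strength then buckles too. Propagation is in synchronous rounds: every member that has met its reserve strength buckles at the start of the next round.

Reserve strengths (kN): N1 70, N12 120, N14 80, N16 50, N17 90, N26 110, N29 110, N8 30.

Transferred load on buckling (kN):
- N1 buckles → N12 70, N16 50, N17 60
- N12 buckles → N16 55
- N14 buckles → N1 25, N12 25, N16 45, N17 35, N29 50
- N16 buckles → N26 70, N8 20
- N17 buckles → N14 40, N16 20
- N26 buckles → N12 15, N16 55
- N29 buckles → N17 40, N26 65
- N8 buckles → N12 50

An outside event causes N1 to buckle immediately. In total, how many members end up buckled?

Round 1 — N1 buckles (initial).
  N12: +70 → 70 < 120
  N16: +50 → 50 ≥ 50
  N17: +60 → 60 < 90
Round 2 — N16 buckles.
  N26: +70 → 70 < 110
  N8: +20 → 20 < 30
No further bucklings.

2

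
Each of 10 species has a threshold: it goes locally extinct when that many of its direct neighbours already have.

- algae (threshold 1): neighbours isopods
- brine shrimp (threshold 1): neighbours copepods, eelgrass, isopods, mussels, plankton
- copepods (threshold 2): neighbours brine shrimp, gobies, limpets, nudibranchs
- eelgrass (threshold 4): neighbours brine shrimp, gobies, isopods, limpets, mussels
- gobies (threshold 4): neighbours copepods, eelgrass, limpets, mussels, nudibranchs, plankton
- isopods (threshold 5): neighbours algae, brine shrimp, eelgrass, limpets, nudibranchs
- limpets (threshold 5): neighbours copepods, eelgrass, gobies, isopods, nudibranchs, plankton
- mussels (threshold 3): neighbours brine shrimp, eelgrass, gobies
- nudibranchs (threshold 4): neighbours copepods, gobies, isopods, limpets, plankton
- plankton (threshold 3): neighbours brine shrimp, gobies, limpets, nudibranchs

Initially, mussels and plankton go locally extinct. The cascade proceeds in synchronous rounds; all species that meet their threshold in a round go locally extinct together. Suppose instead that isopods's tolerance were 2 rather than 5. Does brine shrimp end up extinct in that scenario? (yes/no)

yes

With isopods's tolerance at 2:
Round 1 — mussels, plankton go locally extinct (initial).
Round 2 — checking thresholds:
  brine shrimp: 2 of 5 neighbours ≥ 1, goes locally extinct.
  eelgrass: 1 of 5 neighbours < 4, holds.
  gobies: 2 of 6 neighbours < 4, holds.
  limpets: 1 of 6 neighbours < 5, holds.
  nudibranchs: 1 of 5 neighbours < 4, holds.
Round 3 — no new extinctions; cascade stops.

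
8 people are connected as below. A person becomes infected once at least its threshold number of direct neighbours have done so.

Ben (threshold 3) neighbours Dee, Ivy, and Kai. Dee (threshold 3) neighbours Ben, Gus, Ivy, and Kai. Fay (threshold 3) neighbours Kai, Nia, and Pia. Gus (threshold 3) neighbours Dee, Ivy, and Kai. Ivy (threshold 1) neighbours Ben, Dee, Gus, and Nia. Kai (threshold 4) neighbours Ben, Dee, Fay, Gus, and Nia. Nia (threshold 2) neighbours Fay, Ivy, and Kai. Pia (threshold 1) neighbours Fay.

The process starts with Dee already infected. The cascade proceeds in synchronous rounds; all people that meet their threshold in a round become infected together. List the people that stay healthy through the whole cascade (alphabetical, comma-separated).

Ben, Fay, Gus, Kai, Nia, Pia

Round 1 — Dee becomes infected (initial).
Round 2 — checking thresholds:
  Ben: 1 of 3 neighbours < 3, below threshold.
  Gus: 1 of 3 neighbours < 3, below threshold.
  Ivy: 1 of 4 neighbours ≥ 1, becomes infected.
  Kai: 1 of 5 neighbours < 4, below threshold.
Round 3 — no new infections; cascade stops.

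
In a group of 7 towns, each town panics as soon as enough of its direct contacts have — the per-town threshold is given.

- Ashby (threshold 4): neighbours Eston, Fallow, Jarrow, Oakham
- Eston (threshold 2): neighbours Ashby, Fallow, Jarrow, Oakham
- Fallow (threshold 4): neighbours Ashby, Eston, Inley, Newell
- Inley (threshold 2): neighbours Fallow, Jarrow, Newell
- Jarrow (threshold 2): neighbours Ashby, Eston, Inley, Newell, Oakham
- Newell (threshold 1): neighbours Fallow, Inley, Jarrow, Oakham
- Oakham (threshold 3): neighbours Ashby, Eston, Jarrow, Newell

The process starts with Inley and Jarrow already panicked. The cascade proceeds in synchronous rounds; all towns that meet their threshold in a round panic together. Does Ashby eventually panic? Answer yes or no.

Round 1 — Inley, Jarrow panic (initial).
Round 2 — checking thresholds:
  Ashby: 1 of 4 neighbours < 4, below threshold.
  Eston: 1 of 4 neighbours < 2, below threshold.
  Fallow: 1 of 4 neighbours < 4, below threshold.
  Newell: 2 of 4 neighbours ≥ 1, panics.
  Oakham: 1 of 4 neighbours < 3, below threshold.
Round 3 — no new panics; cascade stops.

no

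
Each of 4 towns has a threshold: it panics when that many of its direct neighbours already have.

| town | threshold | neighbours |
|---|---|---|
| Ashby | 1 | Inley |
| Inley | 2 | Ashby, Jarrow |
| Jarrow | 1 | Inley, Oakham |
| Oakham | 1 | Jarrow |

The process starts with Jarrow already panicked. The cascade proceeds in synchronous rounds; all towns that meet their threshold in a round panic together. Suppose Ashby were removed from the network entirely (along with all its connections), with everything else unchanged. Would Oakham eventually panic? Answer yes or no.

yes

With Ashby removed:
Round 1 — Jarrow panics (initial).
Round 2 — checking thresholds:
  Inley: 1 of 1 neighbours < 2, holds.
  Oakham: 1 of 1 neighbours ≥ 1, panics.
Round 3 — no new panics; cascade stops.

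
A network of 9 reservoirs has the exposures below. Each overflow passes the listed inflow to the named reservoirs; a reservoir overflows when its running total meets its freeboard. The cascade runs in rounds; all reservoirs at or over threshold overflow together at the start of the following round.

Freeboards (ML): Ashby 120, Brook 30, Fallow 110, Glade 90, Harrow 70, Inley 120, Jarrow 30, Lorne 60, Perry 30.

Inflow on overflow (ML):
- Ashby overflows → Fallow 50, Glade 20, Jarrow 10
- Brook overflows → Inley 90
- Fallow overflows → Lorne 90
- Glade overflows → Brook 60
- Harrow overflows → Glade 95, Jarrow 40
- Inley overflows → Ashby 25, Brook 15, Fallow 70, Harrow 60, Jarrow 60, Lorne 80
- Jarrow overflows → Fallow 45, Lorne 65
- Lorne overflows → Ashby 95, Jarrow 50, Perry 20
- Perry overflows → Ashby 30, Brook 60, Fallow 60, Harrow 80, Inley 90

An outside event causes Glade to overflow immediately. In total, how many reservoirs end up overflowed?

Round 1 — Glade overflows (initial).
  Brook: +60 → 60 ≥ 30
Round 2 — Brook overflows.
  Inley: +90 → 90 < 120
No further overflows.

2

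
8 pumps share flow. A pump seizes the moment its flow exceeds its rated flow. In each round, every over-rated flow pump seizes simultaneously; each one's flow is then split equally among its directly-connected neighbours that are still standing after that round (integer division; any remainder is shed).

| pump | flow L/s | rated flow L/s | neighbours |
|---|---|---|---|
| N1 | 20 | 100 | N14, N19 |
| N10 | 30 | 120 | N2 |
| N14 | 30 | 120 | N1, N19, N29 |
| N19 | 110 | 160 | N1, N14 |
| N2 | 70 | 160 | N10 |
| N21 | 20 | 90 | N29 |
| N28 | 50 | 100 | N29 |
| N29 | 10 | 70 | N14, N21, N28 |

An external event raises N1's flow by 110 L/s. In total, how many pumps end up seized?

Round 1 — N1 at 130 > 100. N1 seizes.
  N1 sheds 130 L/s to N14, N19: 65 each.
    N14: 30+65 = 95 ≤ 120
    N19: 110+65 = 175 > 160
Round 2 — N19 seizes.
  N19 sheds 175 L/s to N14: 175 each.
    N14: 95+175 = 270 > 120
Round 3 — N14 seizes.
  N14 sheds 270 L/s to N29: 270 each.
    N29: 10+270 = 280 > 70
Round 4 — N29 seizes.
  N29 sheds 280 L/s to N21, N28: 140 each.
    N21: 20+140 = 160 > 90
    N28: 50+140 = 190 > 100
Round 5 — N21, N28 seize.
  N21 sheds 160 L/s: no online neighbours, lost.
  N28 sheds 190 L/s: no online neighbours, lost.
No further seizures.

6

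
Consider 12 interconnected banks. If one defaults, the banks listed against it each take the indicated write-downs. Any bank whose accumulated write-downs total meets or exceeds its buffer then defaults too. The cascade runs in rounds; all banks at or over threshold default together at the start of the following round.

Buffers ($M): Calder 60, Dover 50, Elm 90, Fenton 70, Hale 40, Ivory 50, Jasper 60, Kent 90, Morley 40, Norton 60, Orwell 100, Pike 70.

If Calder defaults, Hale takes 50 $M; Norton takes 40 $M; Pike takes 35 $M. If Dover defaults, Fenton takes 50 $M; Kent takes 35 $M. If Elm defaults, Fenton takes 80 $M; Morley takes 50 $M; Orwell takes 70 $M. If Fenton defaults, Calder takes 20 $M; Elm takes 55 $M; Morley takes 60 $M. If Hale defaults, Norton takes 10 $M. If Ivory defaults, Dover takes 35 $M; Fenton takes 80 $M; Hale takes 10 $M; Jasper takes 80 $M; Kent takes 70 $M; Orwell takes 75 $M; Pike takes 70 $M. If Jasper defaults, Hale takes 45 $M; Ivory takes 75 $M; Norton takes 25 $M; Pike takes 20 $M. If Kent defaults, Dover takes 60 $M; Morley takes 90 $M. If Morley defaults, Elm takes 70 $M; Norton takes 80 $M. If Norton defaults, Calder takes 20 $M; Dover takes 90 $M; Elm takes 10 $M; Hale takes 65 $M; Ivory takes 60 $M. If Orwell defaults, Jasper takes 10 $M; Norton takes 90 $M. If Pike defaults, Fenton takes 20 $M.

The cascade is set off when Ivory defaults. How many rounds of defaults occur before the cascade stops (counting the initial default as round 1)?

6

Round 1 — Ivory defaults (initial).
  Dover: +35 → 35 < 50
  Fenton: +80 → 80 ≥ 70
  Hale: +10 → 10 < 40
  Jasper: +80 → 80 ≥ 60
  Kent: +70 → 70 < 90
  Orwell: +75 → 75 < 100
  Pike: +70 → 70 ≥ 70
Round 2 — Fenton, Jasper, Pike default.
  Calder: +20 → 20 < 60
  Elm: +55 → 55 < 90
  Hale: +45 → 55 ≥ 40
  Morley: +60 → 60 ≥ 40
  Norton: +25 → 25 < 60
Round 3 — Hale, Morley default.
  Elm: +70 → 125 ≥ 90
  Norton: +10+80 → 115 ≥ 60
Round 4 — Elm, Norton default.
  Calder: +20 → 40 < 60
  Dover: +90 → 125 ≥ 50
  Orwell: +70 → 145 ≥ 100
Round 5 — Dover, Orwell default.
  Kent: +35 → 105 ≥ 90
Round 6 — Kent defaults.
No further defaults.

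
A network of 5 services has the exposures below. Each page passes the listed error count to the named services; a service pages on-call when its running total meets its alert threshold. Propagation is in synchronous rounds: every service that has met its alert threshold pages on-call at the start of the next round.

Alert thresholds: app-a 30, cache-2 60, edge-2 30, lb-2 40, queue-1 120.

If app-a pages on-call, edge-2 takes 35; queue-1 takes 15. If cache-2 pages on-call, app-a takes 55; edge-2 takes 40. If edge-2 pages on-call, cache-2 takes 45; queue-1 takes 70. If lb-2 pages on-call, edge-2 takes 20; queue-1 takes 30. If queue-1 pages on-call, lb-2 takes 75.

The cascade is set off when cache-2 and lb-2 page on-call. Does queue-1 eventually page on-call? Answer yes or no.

no

Round 1 — cache-2, lb-2 page on-call (initial).
  app-a: +55 → 55 ≥ 30
  edge-2: +40+20 → 60 ≥ 30
  queue-1: +30 → 30 < 120
Round 2 — app-a, edge-2 page on-call.
  queue-1: +15+70 → 115 < 120
No further pages.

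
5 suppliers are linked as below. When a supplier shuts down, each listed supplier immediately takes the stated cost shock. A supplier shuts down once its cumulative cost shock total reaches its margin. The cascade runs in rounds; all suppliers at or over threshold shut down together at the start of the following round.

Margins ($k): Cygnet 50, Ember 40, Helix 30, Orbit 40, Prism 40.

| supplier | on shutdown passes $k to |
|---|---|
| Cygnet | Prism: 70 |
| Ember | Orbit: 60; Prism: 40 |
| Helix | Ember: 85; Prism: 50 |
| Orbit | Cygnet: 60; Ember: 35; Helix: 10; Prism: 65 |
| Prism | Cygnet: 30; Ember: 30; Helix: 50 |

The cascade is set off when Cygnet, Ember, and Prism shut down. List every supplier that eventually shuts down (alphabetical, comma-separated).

Cygnet, Ember, Helix, Orbit, Prism

Round 1 — Cygnet, Ember, Prism shut down (initial).
  Helix: +50 → 50 ≥ 30
  Orbit: +60 → 60 ≥ 40
Round 2 — Helix, Orbit shut down.
No further shutdowns.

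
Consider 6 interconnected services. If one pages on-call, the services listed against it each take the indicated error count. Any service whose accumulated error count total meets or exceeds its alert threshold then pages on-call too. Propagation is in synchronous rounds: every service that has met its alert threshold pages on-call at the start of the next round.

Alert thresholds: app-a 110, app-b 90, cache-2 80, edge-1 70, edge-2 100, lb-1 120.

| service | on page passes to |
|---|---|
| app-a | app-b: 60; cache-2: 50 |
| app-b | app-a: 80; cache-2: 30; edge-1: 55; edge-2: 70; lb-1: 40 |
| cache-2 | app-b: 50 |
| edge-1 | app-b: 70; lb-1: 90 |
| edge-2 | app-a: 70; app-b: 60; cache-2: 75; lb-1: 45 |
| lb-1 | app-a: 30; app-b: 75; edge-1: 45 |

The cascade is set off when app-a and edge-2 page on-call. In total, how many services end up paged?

Round 1 — app-a, edge-2 page on-call (initial).
  app-b: +60+60 → 120 ≥ 90
  cache-2: +50+75 → 125 ≥ 80
  lb-1: +45 → 45 < 120
Round 2 — app-b, cache-2 page on-call.
  edge-1: +55 → 55 < 70
  lb-1: +40 → 85 < 120
No further pages.

4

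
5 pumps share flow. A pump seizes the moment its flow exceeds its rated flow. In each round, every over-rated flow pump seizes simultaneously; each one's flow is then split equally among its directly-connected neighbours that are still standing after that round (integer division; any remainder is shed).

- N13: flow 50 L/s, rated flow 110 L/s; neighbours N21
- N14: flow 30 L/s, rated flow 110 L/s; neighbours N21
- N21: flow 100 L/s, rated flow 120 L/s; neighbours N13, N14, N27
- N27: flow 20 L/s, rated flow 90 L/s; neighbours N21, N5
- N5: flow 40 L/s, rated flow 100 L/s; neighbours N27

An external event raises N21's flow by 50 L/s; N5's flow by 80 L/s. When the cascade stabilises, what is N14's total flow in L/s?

Round 1 — N21 at 150 > 120; N5 at 120 > 100. N21, N5 seize.
  N21 sheds 150 L/s to N13, N14, N27: 50 each.
    N13: 50+50 = 100 ≤ 110
    N14: 30+50 = 80 ≤ 110
    N27: 20+50 = 70 ≤ 90
  N5 sheds 120 L/s to N27: 120 each.
    N27: 70+120 = 190 > 90
Round 2 — N27 seizes.
  N27 sheds 190 L/s: no online neighbours, lost.
No further seizures.

80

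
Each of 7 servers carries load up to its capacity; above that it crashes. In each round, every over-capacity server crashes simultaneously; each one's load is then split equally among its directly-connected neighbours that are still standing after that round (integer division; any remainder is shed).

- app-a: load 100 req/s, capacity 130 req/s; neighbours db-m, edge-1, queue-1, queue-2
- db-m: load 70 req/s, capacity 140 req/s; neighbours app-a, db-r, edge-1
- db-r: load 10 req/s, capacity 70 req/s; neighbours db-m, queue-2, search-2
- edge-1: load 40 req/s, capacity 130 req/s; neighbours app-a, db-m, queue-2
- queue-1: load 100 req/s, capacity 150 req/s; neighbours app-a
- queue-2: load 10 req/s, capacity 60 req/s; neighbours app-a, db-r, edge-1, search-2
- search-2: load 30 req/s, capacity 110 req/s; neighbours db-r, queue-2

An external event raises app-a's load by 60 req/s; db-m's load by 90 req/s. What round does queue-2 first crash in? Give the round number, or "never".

Round 1 — app-a at 160 > 130; db-m at 160 > 140. app-a, db-m crash.
  app-a sheds 160 req/s to edge-1, queue-1, queue-2: 53 each (1 lost).
    edge-1: 40+53 = 93 ≤ 130
    queue-1: 100+53 = 153 > 150
    queue-2: 10+53 = 63 > 60
  db-m sheds 160 req/s to db-r, edge-1: 80 each.
    db-r: 10+80 = 90 > 70
    edge-1: 93+80 = 173 > 130
Round 2 — db-r, edge-1, queue-1, queue-2 crash.
  db-r sheds 90 req/s to search-2: 90 each.
    search-2: 30+90 = 120 > 110
  edge-1 sheds 173 req/s: no online neighbours, lost.
  queue-1 sheds 153 req/s: no online neighbours, lost.
  queue-2 sheds 63 req/s to search-2: 63 each.
    search-2: 120+63 = 183 > 110
Round 3 — search-2 crashes.
  search-2 sheds 183 req/s: no online neighbours, lost.
No further crashes.

2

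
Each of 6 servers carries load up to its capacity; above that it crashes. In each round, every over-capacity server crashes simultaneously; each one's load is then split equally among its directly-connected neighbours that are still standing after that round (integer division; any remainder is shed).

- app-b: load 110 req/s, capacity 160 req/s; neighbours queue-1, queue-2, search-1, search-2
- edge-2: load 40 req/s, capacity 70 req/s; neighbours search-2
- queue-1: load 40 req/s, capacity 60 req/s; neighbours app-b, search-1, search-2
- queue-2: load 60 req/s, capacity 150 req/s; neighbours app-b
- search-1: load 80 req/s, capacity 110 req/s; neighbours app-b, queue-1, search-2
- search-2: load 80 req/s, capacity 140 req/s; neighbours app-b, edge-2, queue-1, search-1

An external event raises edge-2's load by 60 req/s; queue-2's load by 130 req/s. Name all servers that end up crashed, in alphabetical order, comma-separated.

app-b, edge-2, queue-1, queue-2, search-1, search-2

Round 1 — edge-2 at 100 > 70; queue-2 at 190 > 150. edge-2, queue-2 crash.
  edge-2 sheds 100 req/s to search-2: 100 each.
    search-2: 80+100 = 180 > 140
  queue-2 sheds 190 req/s to app-b: 190 each.
    app-b: 110+190 = 300 > 160
Round 2 — app-b, search-2 crash.
  app-b sheds 300 req/s to queue-1, search-1: 150 each.
    queue-1: 40+150 = 190 > 60
    search-1: 80+150 = 230 > 110
  search-2 sheds 180 req/s to queue-1, search-1: 90 each.
    queue-1: 190+90 = 280 > 60
    search-1: 230+90 = 320 > 110
Round 3 — queue-1, search-1 crash.
  queue-1 sheds 280 req/s: no online neighbours, lost.
  search-1 sheds 320 req/s: no online neighbours, lost.
No further crashes.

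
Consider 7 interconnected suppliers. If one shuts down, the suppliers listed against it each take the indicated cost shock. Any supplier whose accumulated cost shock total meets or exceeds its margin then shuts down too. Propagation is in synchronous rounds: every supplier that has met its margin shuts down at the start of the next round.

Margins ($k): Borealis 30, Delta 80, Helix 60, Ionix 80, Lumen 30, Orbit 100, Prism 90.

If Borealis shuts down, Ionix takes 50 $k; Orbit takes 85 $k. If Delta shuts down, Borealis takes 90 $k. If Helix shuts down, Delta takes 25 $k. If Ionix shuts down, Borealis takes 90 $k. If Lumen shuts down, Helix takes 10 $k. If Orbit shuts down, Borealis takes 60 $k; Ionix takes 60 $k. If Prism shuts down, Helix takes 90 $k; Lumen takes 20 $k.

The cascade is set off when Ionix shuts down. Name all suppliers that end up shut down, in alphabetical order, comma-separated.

Borealis, Ionix

Round 1 — Ionix shuts down (initial).
  Borealis: +90 → 90 ≥ 30
Round 2 — Borealis shuts down.
  Orbit: +85 → 85 < 100
No further shutdowns.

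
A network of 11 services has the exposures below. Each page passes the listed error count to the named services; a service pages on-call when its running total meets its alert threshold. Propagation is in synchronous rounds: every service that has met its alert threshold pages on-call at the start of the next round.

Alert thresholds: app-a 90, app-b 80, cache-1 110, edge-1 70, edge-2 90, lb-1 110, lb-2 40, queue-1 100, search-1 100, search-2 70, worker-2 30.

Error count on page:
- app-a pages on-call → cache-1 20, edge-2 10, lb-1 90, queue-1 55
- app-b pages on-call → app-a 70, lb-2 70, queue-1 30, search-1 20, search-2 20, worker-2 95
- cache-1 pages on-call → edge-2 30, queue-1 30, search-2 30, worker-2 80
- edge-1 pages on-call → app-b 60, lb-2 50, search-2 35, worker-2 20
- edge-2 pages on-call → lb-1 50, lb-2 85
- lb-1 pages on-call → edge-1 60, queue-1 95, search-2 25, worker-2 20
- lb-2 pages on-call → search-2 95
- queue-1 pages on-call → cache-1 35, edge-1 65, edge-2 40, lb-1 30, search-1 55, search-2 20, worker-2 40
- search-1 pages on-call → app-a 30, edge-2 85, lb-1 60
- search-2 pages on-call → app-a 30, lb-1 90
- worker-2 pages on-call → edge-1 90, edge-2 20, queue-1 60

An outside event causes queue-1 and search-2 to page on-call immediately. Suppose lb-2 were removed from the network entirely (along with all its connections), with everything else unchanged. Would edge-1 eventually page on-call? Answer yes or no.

yes

With lb-2 removed:
Round 1 — queue-1, search-2 page on-call (initial).
  app-a: +30 → 30 < 90
  cache-1: +35 → 35 < 110
  edge-1: +65 → 65 < 70
  edge-2: +40 → 40 < 90
  lb-1: +30+90 → 120 ≥ 110
  search-1: +55 → 55 < 100
  worker-2: +40 → 40 ≥ 30
Round 2 — lb-1, worker-2 page on-call.
  edge-1: +60+90 → 215 ≥ 70
  edge-2: +20 → 60 < 90
Round 3 — edge-1 pages on-call.
  app-b: +60 → 60 < 80
No further pages.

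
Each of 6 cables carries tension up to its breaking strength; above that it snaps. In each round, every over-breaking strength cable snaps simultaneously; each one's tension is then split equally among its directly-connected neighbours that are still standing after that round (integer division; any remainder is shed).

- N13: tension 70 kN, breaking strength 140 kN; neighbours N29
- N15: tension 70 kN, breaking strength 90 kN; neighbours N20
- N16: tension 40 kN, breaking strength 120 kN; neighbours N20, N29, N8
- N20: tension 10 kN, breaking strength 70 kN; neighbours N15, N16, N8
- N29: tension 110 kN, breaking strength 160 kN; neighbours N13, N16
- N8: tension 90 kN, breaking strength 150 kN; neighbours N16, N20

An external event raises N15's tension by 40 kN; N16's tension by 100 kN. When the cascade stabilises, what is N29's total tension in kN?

Round 1 — N15 at 110 > 90; N16 at 140 > 120. N15, N16 snap.
  N15 sheds 110 kN to N20: 110 each.
    N20: 10+110 = 120 > 70
  N16 sheds 140 kN to N20, N29, N8: 46 each (2 lost).
    N20: 120+46 = 166 > 70
    N29: 110+46 = 156 ≤ 160
    N8: 90+46 = 136 ≤ 150
Round 2 — N20 snaps.
  N20 sheds 166 kN to N8: 166 each.
    N8: 136+166 = 302 > 150
Round 3 — N8 snaps.
  N8 sheds 302 kN: no online neighbours, lost.
No further breaks.

156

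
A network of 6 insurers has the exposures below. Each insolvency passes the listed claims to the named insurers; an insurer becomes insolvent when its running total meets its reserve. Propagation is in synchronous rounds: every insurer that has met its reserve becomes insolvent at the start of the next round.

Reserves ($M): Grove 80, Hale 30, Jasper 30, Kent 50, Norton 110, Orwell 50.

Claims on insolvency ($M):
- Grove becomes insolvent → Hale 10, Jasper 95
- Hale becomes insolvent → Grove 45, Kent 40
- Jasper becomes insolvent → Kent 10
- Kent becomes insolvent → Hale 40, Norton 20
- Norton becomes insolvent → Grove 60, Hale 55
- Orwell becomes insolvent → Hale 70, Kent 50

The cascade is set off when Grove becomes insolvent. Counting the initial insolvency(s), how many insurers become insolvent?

Round 1 — Grove becomes insolvent (initial).
  Hale: +10 → 10 < 30
  Jasper: +95 → 95 ≥ 30
Round 2 — Jasper becomes insolvent.
  Kent: +10 → 10 < 50
No further insolvencies.

2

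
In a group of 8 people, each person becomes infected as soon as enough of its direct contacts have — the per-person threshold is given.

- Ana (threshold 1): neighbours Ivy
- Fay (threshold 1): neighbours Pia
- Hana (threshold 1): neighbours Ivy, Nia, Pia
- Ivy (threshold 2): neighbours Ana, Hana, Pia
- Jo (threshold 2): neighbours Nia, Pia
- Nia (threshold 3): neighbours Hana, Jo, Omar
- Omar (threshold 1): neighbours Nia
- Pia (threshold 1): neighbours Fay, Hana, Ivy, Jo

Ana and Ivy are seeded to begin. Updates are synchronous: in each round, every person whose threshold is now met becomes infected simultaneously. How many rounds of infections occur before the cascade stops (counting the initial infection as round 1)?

Round 1 — Ana, Ivy become infected (initial).
Round 2 — checking thresholds:
  Hana: 1 of 3 neighbours ≥ 1, becomes infected.
  Pia: 1 of 4 neighbours ≥ 1, becomes infected.
Round 3 — checking thresholds:
  Fay: 1 of 1 neighbours ≥ 1, becomes infected.
  Jo: 1 of 2 neighbours < 2, below threshold.
  Nia: 1 of 3 neighbours < 3, below threshold.
Round 4 — no new infections; cascade stops.

3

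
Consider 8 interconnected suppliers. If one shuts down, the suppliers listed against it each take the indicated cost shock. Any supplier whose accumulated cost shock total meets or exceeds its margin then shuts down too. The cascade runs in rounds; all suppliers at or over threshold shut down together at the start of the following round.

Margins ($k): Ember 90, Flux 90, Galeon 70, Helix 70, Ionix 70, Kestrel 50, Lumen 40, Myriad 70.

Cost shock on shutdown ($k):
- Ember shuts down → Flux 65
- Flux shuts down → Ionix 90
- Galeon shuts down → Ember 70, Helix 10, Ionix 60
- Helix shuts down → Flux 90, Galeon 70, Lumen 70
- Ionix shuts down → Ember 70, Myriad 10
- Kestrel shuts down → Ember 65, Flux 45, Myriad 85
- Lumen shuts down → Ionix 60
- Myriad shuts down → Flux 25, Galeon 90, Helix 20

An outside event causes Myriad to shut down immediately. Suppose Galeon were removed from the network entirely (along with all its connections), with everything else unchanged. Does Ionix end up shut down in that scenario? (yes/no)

no

With Galeon removed:
Round 1 — Myriad shuts down (initial).
  Flux: +25 → 25 < 90
  Helix: +20 → 20 < 70
No further shutdowns.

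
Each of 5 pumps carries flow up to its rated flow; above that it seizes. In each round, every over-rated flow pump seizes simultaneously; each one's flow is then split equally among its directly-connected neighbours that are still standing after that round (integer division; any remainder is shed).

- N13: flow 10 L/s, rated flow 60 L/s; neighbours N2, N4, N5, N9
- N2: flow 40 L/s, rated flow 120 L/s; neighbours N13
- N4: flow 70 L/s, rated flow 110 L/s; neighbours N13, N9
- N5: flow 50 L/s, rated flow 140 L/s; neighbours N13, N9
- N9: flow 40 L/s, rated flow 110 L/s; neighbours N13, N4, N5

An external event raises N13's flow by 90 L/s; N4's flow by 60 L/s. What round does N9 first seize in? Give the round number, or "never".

2

Round 1 — N13 at 100 > 60; N4 at 130 > 110. N13, N4 seize.
  N13 sheds 100 L/s to N2, N5, N9: 33 each (1 lost).
    N2: 40+33 = 73 ≤ 120
    N5: 50+33 = 83 ≤ 140
    N9: 40+33 = 73 ≤ 110
  N4 sheds 130 L/s to N9: 130 each.
    N9: 73+130 = 203 > 110
Round 2 — N9 seizes.
  N9 sheds 203 L/s to N5: 203 each.
    N5: 83+203 = 286 > 140
Round 3 — N5 seizes.
  N5 sheds 286 L/s: no online neighbours, lost.
No further seizures.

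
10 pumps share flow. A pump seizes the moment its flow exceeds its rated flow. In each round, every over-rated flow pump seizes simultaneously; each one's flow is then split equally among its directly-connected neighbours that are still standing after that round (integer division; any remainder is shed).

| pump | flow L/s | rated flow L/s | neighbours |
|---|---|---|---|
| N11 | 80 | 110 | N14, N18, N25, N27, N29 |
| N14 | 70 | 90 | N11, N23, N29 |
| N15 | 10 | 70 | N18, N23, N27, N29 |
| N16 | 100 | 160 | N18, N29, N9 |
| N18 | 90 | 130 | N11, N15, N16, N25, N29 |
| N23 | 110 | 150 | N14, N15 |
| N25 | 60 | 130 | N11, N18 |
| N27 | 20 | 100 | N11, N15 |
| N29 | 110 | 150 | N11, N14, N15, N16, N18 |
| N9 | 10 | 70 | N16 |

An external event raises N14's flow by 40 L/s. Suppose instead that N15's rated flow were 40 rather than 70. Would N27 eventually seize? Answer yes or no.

no

With N15's rated flow at 40:
Round 1 — N14 at 110 > 90. N14 seizes.
  N14 sheds 110 L/s to N11, N23, N29: 36 each (2 lost).
    N11: 80+36 = 116 > 110
    N23: 110+36 = 146 ≤ 150
    N29: 110+36 = 146 ≤ 150
Round 2 — N11 seizes.
  N11 sheds 116 L/s to N18, N25, N27, N29: 29 each.
    N18: 90+29 = 119 ≤ 130
    N25: 60+29 = 89 ≤ 130
    N27: 20+29 = 49 ≤ 100
    N29: 146+29 = 175 > 150
Round 3 — N29 seizes.
  N29 sheds 175 L/s to N15, N16, N18: 58 each (1 lost).
    N15: 10+58 = 68 > 40
    N16: 100+58 = 158 ≤ 160
    N18: 119+58 = 177 > 130
Round 4 — N15, N18 seize.
  N15 sheds 68 L/s to N23, N27: 34 each.
    N23: 146+34 = 180 > 150
    N27: 49+34 = 83 ≤ 100
  N18 sheds 177 L/s to N16, N25: 88 each (1 lost).
    N16: 158+88 = 246 > 160
    N25: 89+88 = 177 > 130
Round 5 — N16, N23, N25 seize.
  N16 sheds 246 L/s to N9: 246 each.
    N9: 10+246 = 256 > 70
  N23 sheds 180 L/s: no online neighbours, lost.
  N25 sheds 177 L/s: no online neighbours, lost.
Round 6 — N9 seizes.
  N9 sheds 256 L/s: no online neighbours, lost.
No further seizures.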